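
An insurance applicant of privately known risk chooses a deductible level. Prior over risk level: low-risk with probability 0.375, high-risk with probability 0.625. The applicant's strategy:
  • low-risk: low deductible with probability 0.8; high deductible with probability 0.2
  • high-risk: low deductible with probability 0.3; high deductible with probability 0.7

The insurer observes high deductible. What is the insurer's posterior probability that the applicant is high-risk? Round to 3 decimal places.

0.854

Apply Bayes' rule using the sender's strategy as the likelihood.
P(high deductible) = 0.375·0.2 + 0.625·0.7 = 0.5125
P(high-risk | high deductible) = (0.625·0.7) / 0.5125 = 0.4375 / 0.5125 = 0.853659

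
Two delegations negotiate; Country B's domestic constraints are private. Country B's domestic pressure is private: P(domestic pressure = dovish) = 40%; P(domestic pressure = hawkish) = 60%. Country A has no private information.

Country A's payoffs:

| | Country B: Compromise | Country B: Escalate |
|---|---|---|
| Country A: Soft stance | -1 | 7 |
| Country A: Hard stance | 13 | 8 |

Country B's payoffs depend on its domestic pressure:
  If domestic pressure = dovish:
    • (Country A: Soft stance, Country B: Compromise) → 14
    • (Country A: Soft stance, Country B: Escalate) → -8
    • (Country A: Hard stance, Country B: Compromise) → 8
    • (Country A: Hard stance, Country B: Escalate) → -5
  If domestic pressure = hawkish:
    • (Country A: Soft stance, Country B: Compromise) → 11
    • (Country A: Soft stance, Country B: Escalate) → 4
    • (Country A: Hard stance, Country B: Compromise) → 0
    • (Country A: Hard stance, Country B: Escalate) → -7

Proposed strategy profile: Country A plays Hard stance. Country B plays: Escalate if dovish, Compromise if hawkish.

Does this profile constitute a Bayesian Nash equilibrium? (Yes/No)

No

Country A plays Hard stance: E[Hard stance] = 0.4·(8) + 0.6·(13) = 11; E[Soft stance] = 2.2. Best-responding. ✓
Country B (domestic pressure dovish), facing Hard stance: Compromise gives 8, Escalate gives -5. Proposed Escalate is not best — profitable deviation exists. ✗
Country B (domestic pressure hawkish), facing Hard stance: Compromise gives 0, Escalate gives -7. Proposed Compromise is best. ✓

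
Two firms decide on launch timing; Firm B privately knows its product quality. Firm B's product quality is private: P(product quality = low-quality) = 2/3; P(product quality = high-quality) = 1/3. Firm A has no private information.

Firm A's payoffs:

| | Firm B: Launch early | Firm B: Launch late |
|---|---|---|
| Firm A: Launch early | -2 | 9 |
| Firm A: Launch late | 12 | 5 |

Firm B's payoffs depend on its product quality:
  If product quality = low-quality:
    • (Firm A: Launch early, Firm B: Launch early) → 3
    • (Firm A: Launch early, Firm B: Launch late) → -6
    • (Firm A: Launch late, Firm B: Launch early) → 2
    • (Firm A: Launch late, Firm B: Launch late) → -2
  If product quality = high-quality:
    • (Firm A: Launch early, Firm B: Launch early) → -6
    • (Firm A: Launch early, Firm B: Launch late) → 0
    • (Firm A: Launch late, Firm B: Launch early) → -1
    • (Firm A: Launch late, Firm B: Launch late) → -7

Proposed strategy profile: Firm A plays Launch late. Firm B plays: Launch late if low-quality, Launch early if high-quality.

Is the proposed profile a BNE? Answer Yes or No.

No

A profile is a BNE iff every type of every player is best-responding given beliefs about the other side.
Firm A plays Launch late: E[Launch late] = 2/3·(5) + 1/3·(12) = 22/3; E[Launch early] = 16/3. Best-responding. ✓
Firm B (product quality low-quality), facing Launch late: Launch early gives 2, Launch late gives -2. Proposed Launch late is not best — profitable deviation exists. ✗
Firm B (product quality high-quality), facing Launch late: Launch early gives -1, Launch late gives -7. Proposed Launch early is best. ✓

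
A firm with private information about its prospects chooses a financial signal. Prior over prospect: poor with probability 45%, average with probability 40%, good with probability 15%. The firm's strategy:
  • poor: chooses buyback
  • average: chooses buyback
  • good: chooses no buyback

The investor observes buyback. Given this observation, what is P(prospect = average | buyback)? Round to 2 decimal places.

0.47

Apply Bayes' rule using the sender's strategy as the likelihood.
P(buyback) = 0.45·1 + 0.4·1 + 0.15·0 = 0.85
P(average | buyback) = (0.4·1) / 0.85 = 0.4 / 0.85 = 0.470588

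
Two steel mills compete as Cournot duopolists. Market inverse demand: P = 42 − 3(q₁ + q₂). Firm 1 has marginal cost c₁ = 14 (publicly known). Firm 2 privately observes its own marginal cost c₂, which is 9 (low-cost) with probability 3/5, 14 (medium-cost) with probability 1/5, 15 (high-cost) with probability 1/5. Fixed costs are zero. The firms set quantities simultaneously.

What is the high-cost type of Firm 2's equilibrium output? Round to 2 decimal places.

Firm 2 with cost c maximizes (42 − 3(q₁+q₂) − c)·q₂, giving q₂(c) = (42 − c − 3q₁)/6.
E[c₂] = 3/5·9 + 1/5·14 + 1/5·15 = 11.2
Firm 1's FOC against E[q₂] yields q₁ = (42 − 2·14 + E[c₂])/9 = (42 − 28 + 11.2)/9 = 2.8.
q₂(high-cost) = (42 − 15 − 3·2.8)/6 = 3.1.

3.10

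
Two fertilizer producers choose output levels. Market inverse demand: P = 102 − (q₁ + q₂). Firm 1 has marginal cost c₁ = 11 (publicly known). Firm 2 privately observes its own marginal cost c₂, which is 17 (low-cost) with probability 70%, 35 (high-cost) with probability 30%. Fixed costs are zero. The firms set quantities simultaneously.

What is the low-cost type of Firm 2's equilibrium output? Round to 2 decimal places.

25.43

Firm 2 with cost c maximizes (102 − (q₁+q₂) − c)·q₂, giving q₂(c) = (102 − c − q₁)/2.
E[c₂] = 0.7·17 + 0.3·35 = 22.4
Firm 1's FOC against E[q₂] yields q₁ = (102 − 2·11 + E[c₂])/3 = (102 − 22 + 22.4)/3 = 34.1333.
q₂(low-cost) = (102 − 17 − 34.1333)/2 = 25.4333.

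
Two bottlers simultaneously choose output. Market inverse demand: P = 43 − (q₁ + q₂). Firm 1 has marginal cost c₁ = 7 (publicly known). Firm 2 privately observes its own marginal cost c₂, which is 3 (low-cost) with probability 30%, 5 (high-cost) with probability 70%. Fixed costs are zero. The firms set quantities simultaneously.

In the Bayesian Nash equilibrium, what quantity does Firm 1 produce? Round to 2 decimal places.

11.13

Each type of Firm 2 best-responds to q₁; Firm 1 best-responds to the expected q₂ over Firm 2's types.
Firm 2 with cost c maximizes (43 − (q₁+q₂) − c)·q₂, giving q₂(c) = (43 − c − q₁)/2.
E[c₂] = 0.3·3 + 0.7·5 = 4.4
Firm 1's FOC against E[q₂] yields q₁ = (43 − 2·7 + E[c₂])/3 = (43 − 14 + 4.4)/3 = 11.1333.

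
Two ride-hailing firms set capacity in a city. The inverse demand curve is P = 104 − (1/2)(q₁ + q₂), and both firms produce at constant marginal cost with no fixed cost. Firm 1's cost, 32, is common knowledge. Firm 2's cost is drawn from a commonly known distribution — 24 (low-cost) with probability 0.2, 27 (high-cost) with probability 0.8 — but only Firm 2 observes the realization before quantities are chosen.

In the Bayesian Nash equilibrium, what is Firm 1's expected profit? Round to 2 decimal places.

979.77

Type-c best response for Firm 2: q₂(c) = (104 − c) − q₁/2.
Firm 1 maximizes expected profit; its first-order condition is 104 − q₁ − (1/2)E[q₂] − 32 = 0.
Substituting E[q₂] and solving: E[c₂] = 26.4, so q₁ = (104 − 2·32 + 26.4)/(3/2) = 44.2667.
E[P] = 104 − (1/2)·(q₁ + E[q₂]) = 54.1333; Firm 1's expected profit = (E[P] − 32)·q₁ = (54.1333 − 32)·44.2667 = 979.769.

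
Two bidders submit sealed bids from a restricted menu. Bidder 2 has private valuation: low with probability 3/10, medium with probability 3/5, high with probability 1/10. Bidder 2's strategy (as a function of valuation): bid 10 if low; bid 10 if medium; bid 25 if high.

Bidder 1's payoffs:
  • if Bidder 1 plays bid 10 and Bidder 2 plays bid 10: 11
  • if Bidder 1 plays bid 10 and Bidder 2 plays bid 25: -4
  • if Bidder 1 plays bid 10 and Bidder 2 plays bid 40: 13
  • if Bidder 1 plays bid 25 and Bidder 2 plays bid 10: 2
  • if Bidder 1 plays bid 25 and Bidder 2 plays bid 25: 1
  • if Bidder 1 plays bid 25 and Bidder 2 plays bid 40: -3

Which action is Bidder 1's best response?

E[bid 10] = 3/10·(11) + 3/5·(11) + 1/10·(-4) = 19/2
E[bid 25] = 3/10·(2) + 3/5·(2) + 1/10·(1) = 19/10
Best response: bid 10 (19/2 is the largest).

bid 10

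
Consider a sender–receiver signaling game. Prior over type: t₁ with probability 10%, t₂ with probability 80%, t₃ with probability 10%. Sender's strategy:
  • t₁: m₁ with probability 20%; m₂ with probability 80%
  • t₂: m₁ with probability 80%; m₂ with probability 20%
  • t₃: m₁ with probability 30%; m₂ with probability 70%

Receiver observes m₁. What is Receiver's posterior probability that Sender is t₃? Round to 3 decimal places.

0.043

Apply Bayes' rule using the sender's strategy as the likelihood.
P(m₁) = 0.1·0.2 + 0.8·0.8 + 0.1·0.3 = 0.69
P(t₃ | m₁) = (0.1·0.3) / 0.69 = 0.03 / 0.69 = 0.0434783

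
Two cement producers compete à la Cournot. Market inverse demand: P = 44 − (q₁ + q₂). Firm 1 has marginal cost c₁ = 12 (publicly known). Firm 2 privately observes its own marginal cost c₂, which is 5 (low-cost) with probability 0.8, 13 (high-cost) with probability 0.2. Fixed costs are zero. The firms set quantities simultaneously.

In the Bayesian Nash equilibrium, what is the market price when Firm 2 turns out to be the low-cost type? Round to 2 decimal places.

Firm 2 with cost c maximizes (44 − (q₁+q₂) − c)·q₂, giving q₂(c) = (44 − c − q₁)/2.
E[c₂] = 0.8·5 + 0.2·13 = 6.6
Firm 1's FOC against E[q₂] yields q₁ = (44 − 2·12 + E[c₂])/3 = (44 − 24 + 6.6)/3 = 8.86667.
q₂(low-cost) = 15.0667, so P = 44 − (8.86667 + 15.0667) = 20.0667.

20.07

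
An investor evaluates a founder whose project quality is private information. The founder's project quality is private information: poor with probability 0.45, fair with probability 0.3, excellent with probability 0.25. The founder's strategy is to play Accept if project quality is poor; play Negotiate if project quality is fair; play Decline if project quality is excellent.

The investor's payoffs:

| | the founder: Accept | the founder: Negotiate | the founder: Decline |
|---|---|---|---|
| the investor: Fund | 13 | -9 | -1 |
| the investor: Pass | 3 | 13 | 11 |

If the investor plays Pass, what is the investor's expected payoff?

E[Pass] = 0.45·3 + 0.3·13 + 0.25·11 = 1.35 + 3.9 + 2.75 = 8

8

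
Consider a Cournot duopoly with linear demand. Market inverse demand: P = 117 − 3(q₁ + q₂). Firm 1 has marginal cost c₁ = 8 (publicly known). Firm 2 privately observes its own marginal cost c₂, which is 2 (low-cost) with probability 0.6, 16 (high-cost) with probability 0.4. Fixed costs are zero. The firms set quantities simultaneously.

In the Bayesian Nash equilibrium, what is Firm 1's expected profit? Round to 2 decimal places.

436.81

Type-c best response for Firm 2: q₂(c) = (117 − c)/6 − q₁/2.
Firm 1 maximizes expected profit; its first-order condition is 117 − 6q₁ − 3E[q₂] − 8 = 0.
Substituting E[q₂] and solving: E[c₂] = 7.6, so q₁ = (117 − 2·8 + 7.6)/9 = 12.0667.
E[P] = 117 − 3·(q₁ + E[q₂]) = 44.2; Firm 1's expected profit = (E[P] − 8)·q₁ = (44.2 − 8)·12.0667 = 436.813.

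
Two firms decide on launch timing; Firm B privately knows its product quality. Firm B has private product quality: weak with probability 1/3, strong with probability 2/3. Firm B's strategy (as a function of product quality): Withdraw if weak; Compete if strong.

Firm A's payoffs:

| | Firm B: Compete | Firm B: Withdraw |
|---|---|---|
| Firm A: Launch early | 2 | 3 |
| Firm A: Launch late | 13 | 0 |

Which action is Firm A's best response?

E[Launch early] = 1/3·(3) + 2/3·(2) = 7/3
E[Launch late] = 1/3·(0) + 2/3·(13) = 26/3
Best response: Launch late (26/3 is the largest).

Launch late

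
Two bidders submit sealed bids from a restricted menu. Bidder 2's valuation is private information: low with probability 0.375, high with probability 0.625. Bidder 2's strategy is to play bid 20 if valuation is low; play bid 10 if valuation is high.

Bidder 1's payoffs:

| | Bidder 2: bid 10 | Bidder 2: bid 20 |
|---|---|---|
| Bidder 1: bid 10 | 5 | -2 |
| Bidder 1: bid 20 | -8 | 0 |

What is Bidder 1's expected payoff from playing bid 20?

Take the expectation over Bidder 2's valuation, weighting each type's action by its prior probability.
E[bid 20] = 0.375·0 + 0.625·(-8) = 0 + (-5) = -5

-5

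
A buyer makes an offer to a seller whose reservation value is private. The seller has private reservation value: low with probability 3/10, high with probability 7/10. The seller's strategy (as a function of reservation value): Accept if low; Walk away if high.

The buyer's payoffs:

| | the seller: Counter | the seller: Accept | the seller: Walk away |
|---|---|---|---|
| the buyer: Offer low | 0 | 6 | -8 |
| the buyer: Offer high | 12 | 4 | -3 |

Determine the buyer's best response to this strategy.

E[Offer low] = 3/10·(6) + 7/10·(-8) = -19/5
E[Offer high] = 3/10·(4) + 7/10·(-3) = -9/10
Best response: Offer high (-9/10 is the largest).

Offer high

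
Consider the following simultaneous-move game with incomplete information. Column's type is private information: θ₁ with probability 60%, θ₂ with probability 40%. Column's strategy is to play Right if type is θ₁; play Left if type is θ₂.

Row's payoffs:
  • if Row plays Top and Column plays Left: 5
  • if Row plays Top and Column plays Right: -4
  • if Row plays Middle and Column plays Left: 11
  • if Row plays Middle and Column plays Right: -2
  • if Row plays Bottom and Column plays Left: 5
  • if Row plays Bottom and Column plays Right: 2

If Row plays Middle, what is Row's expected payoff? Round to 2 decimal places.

Take the expectation over Column's type, weighting each type's action by its prior probability.
E[Middle] = 0.6·(-2) + 0.4·11 = (-1.2) + 4.4 = 3.2

3.20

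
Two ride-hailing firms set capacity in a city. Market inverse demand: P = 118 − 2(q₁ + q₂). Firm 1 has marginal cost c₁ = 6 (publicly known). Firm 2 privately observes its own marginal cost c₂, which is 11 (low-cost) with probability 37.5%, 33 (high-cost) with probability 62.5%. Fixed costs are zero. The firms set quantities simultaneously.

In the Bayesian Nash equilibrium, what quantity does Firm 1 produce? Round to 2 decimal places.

Type-c best response for Firm 2: q₂(c) = (118 − c)/4 − q₁/2.
Firm 1 maximizes expected profit; its first-order condition is 118 − 4q₁ − 2E[q₂] − 6 = 0.
Substituting E[q₂] and solving: E[c₂] = 24.75, so q₁ = (118 − 2·6 + 24.75)/6 = 21.7917.

21.79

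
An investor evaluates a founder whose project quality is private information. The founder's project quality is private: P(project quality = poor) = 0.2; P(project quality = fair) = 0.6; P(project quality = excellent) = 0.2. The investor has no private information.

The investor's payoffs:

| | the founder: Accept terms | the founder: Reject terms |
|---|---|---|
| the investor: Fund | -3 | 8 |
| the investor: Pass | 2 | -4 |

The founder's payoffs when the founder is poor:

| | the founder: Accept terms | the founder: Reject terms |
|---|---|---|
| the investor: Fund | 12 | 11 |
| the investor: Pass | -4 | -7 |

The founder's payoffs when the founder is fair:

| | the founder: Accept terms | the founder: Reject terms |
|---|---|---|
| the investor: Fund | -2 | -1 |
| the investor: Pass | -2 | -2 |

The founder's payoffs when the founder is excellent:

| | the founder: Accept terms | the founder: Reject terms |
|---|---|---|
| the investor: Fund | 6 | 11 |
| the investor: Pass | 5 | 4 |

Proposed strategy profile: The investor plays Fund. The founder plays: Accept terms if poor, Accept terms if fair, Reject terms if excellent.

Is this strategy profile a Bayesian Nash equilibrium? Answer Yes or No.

A profile is a BNE iff every type of every player is best-responding given beliefs about the other side.
The investor plays Fund: E[Fund] = 0.2·(-3) + 0.6·(-3) + 0.2·(8) = -0.8; E[Pass] = 0.8. Not best-responding. ✗
The founder (project quality poor), facing Fund: Accept terms gives 12, Reject terms gives 11. Proposed Accept terms is best. ✓
The founder (project quality fair), facing Fund: Accept terms gives -2, Reject terms gives -1. Proposed Accept terms is not best — profitable deviation exists. ✗
The founder (project quality excellent), facing Fund: Accept terms gives 6, Reject terms gives 11. Proposed Reject terms is best. ✓

No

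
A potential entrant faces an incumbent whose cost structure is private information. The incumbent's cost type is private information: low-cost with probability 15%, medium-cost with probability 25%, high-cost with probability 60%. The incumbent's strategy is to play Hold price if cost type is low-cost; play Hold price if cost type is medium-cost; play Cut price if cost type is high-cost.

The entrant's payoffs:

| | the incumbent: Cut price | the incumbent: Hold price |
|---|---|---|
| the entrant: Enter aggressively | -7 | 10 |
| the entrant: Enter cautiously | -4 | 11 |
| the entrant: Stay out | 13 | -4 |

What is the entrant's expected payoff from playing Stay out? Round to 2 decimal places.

E[Stay out] = 0.15·(-4) + 0.25·(-4) + 0.6·13 = (-0.6) + (-1) + 7.8 = 6.2

6.20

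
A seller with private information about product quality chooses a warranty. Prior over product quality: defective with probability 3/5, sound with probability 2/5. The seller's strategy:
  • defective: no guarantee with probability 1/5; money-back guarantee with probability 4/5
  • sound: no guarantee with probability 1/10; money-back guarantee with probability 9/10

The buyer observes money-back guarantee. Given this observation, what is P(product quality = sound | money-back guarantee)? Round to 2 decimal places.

P(money-back guarantee) = (3/5)·(4/5) + (2/5)·(9/10) = 21/25
P(sound | money-back guarantee) = ((2/5)·(9/10)) / (21/25) = (9/25) / (21/25) = 3/7

0.43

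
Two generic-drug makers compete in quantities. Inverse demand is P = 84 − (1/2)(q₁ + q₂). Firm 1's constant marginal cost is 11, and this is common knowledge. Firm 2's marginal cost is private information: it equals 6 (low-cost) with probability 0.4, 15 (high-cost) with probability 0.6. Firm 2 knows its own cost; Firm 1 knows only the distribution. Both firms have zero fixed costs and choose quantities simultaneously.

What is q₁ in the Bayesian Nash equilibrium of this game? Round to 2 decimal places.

Type-c best response for Firm 2: q₂(c) = (84 − c) − q₁/2.
Firm 1 maximizes expected profit; its first-order condition is 84 − q₁ − (1/2)E[q₂] − 11 = 0.
Substituting E[q₂] and solving: E[c₂] = 11.4, so q₁ = (84 − 2·11 + 11.4)/(3/2) = 48.9333.

48.93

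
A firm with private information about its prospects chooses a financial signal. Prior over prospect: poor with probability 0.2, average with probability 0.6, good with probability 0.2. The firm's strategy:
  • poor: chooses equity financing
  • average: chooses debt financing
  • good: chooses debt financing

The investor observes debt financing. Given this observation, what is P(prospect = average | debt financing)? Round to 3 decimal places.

0.750

P(debt financing) = 0.2·0 + 0.6·1 + 0.2·1 = 0.8
P(average | debt financing) = (0.6·1) / 0.8 = 0.6 / 0.8 = 0.75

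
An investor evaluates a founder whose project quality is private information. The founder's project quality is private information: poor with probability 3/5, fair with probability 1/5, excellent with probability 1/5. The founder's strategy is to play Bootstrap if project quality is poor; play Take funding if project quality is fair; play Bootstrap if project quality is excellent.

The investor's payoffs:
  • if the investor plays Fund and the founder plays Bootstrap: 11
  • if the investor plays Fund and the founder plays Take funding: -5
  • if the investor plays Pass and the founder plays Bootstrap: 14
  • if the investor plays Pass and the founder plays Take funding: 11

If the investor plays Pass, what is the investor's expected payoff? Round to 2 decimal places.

E[Pass] = 3/5·14 + 1/5·11 + 1/5·14 = 42/5 + 11/5 + 14/5 = 67/5

13.40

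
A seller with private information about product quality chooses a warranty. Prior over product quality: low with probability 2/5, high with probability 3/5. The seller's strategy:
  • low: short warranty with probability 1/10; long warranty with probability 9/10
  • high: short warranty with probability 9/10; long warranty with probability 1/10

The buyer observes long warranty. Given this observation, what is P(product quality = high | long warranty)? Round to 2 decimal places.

Apply Bayes' rule using the sender's strategy as the likelihood.
P(long warranty) = (2/5)·(9/10) + (3/5)·(1/10) = 21/50
P(high | long warranty) = ((3/5)·(1/10)) / (21/50) = (3/50) / (21/50) = 1/7

0.14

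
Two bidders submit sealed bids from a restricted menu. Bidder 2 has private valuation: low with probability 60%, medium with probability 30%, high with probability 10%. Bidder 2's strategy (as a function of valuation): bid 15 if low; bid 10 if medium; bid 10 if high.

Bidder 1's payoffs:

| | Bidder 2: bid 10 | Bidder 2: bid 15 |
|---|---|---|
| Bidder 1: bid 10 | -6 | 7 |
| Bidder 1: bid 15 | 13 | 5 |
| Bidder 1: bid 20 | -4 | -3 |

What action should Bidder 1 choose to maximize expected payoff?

Compute Bidder 1's expected payoff for each action, taking the expectation over Bidder 2's type.
E[bid 10] = 0.6·(7) + 0.3·(-6) + 0.1·(-6) = 1.8
E[bid 15] = 0.6·(5) + 0.3·(13) + 0.1·(13) = 8.2
E[bid 20] = 0.6·(-3) + 0.3·(-4) + 0.1·(-4) = -3.4
Best response: bid 15 (8.2 is the largest).

bid 15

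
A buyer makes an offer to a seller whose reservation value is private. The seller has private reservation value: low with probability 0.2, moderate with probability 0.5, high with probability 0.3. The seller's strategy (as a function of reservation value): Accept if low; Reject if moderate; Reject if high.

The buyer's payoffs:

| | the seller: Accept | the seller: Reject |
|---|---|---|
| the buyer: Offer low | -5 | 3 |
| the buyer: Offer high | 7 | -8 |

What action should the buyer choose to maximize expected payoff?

Offer low

Compute the buyer's expected payoff for each action, taking the expectation over the seller's type.
E[Offer low] = 0.2·(-5) + 0.5·(3) + 0.3·(3) = 1.4
E[Offer high] = 0.2·(7) + 0.5·(-8) + 0.3·(-8) = -5
Best response: Offer low (1.4 is the largest).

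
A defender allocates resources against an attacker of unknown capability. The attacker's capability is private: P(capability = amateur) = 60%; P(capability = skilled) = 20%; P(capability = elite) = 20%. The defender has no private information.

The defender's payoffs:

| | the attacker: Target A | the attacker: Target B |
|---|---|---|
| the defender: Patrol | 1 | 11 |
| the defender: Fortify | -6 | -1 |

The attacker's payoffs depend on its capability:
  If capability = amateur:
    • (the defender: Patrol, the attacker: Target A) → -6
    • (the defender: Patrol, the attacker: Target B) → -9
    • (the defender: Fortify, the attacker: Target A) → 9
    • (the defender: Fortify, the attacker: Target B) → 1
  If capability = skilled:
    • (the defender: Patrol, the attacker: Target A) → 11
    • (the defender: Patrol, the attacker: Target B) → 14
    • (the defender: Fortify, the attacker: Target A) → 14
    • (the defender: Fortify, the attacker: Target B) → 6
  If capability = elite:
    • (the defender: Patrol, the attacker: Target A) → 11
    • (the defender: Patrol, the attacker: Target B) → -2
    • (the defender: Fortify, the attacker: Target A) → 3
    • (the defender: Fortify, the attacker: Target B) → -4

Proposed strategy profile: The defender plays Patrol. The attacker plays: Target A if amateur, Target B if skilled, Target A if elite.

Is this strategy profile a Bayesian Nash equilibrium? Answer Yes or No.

The defender plays Patrol: E[Patrol] = 0.6·(1) + 0.2·(11) + 0.2·(1) = 3; E[Fortify] = -5. Best-responding. ✓
The attacker (capability amateur), facing Patrol: Target A gives -6, Target B gives -9. Proposed Target A is best. ✓
The attacker (capability skilled), facing Patrol: Target A gives 11, Target B gives 14. Proposed Target B is best. ✓
The attacker (capability elite), facing Patrol: Target A gives 11, Target B gives -2. Proposed Target A is best. ✓

Yes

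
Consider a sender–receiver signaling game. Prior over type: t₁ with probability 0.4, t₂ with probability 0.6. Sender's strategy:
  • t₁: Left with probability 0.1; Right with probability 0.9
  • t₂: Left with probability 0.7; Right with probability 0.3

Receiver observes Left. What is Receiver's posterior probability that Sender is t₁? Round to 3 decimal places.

0.087

P(Left) = 0.4·0.1 + 0.6·0.7 = 0.46
P(t₁ | Left) = (0.4·0.1) / 0.46 = 0.04 / 0.46 = 0.0869565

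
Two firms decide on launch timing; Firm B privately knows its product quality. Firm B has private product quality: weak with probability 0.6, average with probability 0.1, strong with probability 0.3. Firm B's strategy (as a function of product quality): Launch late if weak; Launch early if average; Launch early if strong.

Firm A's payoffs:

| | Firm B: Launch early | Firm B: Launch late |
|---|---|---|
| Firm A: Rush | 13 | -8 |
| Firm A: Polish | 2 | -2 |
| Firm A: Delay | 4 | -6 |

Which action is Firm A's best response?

E[Rush] = 0.6·(-8) + 0.1·(13) + 0.3·(13) = 0.4
E[Polish] = 0.6·(-2) + 0.1·(2) + 0.3·(2) = -0.4
E[Delay] = 0.6·(-6) + 0.1·(4) + 0.3·(4) = -2
Best response: Rush (0.4 is the largest).

Rush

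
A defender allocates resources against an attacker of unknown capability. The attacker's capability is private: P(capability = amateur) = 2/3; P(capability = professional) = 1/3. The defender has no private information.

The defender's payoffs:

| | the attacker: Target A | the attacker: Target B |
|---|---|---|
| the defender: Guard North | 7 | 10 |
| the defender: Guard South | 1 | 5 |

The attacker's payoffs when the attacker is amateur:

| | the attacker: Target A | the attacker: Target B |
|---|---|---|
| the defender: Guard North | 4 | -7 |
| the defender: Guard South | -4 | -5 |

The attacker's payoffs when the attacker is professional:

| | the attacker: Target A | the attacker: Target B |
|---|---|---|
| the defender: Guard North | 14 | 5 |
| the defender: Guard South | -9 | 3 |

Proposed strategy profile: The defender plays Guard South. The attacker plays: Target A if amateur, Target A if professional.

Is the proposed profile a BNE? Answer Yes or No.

The defender plays Guard South: E[Guard South] = 2/3·(1) + 1/3·(1) = 1; E[Guard North] = 7. Not best-responding. ✗
The attacker (capability amateur), facing Guard South: Target A gives -4, Target B gives -5. Proposed Target A is best. ✓
The attacker (capability professional), facing Guard South: Target A gives -9, Target B gives 3. Proposed Target A is not best — profitable deviation exists. ✗

No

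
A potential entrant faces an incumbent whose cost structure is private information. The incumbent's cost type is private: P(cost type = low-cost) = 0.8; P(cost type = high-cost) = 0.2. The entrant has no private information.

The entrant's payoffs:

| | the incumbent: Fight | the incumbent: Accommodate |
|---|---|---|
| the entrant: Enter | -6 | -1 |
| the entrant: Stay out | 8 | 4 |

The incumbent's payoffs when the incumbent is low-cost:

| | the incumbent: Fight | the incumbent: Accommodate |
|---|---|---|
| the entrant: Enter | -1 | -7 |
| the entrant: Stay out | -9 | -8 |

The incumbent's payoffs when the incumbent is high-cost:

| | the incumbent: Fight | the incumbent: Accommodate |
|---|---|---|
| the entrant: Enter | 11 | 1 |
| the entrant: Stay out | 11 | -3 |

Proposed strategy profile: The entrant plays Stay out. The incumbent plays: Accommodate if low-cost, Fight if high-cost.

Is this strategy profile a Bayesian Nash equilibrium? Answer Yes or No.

Yes

The entrant plays Stay out: E[Stay out] = 0.8·(4) + 0.2·(8) = 4.8; E[Enter] = -2. Best-responding. ✓
The incumbent (cost type low-cost), facing Stay out: Fight gives -9, Accommodate gives -8. Proposed Accommodate is best. ✓
The incumbent (cost type high-cost), facing Stay out: Fight gives 11, Accommodate gives -3. Proposed Fight is best. ✓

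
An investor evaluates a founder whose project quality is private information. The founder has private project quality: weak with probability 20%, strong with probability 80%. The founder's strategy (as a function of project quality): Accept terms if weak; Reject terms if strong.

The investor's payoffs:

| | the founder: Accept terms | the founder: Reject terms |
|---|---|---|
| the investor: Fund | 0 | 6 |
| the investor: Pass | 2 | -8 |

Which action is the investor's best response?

Fund

E[Fund] = 0.2·(0) + 0.8·(6) = 4.8
E[Pass] = 0.2·(2) + 0.8·(-8) = -6
Best response: Fund (4.8 is the largest).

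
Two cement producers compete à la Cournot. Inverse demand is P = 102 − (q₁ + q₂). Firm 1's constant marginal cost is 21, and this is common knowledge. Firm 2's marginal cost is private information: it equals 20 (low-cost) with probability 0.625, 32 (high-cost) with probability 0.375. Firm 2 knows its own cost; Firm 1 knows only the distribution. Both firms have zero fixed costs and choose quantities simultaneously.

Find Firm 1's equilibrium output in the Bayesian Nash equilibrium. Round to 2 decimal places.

28.17

Type-c best response for Firm 2: q₂(c) = (102 − c)/2 − q₁/2.
Firm 1 maximizes expected profit; its first-order condition is 102 − 2q₁ − E[q₂] − 21 = 0.
Substituting E[q₂] and solving: E[c₂] = 24.5, so q₁ = (102 − 2·21 + 24.5)/3 = 28.1667.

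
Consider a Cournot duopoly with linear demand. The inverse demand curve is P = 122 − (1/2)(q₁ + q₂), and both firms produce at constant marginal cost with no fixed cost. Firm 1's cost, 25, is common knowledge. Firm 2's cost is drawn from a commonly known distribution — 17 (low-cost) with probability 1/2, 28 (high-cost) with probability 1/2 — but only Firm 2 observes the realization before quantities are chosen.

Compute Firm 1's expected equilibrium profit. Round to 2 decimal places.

1984.50

Each type of Firm 2 best-responds to q₁; Firm 1 best-responds to the expected q₂ over Firm 2's types.
Firm 2 with cost c maximizes (122 − (1/2)(q₁+q₂) − c)·q₂, giving q₂(c) = (122 − c − (1/2)q₁).
E[c₂] = 1/2·17 + 1/2·28 = 22.5
Firm 1's FOC against E[q₂] yields q₁ = (122 − 2·25 + E[c₂])/(3/2) = (122 − 50 + 22.5)/(3/2) = 63.
E[P] = 122 − (1/2)·(q₁ + E[q₂]) = 56.5; Firm 1's expected profit = (E[P] − 25)·q₁ = (56.5 − 25)·63 = 1984.5.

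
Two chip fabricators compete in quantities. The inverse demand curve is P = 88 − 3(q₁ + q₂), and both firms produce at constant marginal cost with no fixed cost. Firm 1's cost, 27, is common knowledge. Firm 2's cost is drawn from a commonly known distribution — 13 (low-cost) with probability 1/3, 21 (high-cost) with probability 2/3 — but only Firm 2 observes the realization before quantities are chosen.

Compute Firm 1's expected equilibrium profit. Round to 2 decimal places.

101.44

Firm 2 with cost c maximizes (88 − 3(q₁+q₂) − c)·q₂, giving q₂(c) = (88 − c − 3q₁)/6.
E[c₂] = 1/3·13 + 2/3·21 = 18.3333
Firm 1's FOC against E[q₂] yields q₁ = (88 − 2·27 + E[c₂])/9 = (88 − 54 + 18.3333)/9 = 5.81481.
E[P] = 88 − 3·(q₁ + E[q₂]) = 44.4444; Firm 1's expected profit = (E[P] − 27)·q₁ = (44.4444 − 27)·5.81481 = 101.436.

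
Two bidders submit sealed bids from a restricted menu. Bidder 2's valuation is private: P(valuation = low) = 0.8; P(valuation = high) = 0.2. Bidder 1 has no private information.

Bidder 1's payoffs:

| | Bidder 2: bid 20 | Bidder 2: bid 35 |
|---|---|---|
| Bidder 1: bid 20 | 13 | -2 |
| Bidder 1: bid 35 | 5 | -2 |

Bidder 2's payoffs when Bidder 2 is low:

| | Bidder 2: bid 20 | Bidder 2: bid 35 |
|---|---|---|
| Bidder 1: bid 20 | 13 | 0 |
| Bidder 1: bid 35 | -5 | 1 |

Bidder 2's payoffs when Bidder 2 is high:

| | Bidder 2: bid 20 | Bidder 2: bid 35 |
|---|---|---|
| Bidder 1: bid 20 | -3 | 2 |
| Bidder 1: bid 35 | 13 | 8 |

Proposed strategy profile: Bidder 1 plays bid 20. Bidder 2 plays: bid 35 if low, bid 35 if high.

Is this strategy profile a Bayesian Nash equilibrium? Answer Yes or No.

No

A profile is a BNE iff every type of every player is best-responding given beliefs about the other side.
Bidder 1 plays bid 20: E[bid 20] = 0.8·(-2) + 0.2·(-2) = -2; E[bid 35] = -2. Best-responding. ✓
Bidder 2 (valuation low), facing bid 20: bid 20 gives 13, bid 35 gives 0. Proposed bid 35 is not best — profitable deviation exists. ✗
Bidder 2 (valuation high), facing bid 20: bid 20 gives -3, bid 35 gives 2. Proposed bid 35 is best. ✓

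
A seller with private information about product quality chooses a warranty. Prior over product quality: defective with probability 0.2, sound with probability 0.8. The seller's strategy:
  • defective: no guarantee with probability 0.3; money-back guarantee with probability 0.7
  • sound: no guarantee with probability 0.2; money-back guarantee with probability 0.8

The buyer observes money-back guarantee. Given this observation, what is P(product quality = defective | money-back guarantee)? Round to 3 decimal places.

0.179

P(money-back guarantee) = 0.2·0.7 + 0.8·0.8 = 0.78
P(defective | money-back guarantee) = (0.2·0.7) / 0.78 = 0.14 / 0.78 = 0.179487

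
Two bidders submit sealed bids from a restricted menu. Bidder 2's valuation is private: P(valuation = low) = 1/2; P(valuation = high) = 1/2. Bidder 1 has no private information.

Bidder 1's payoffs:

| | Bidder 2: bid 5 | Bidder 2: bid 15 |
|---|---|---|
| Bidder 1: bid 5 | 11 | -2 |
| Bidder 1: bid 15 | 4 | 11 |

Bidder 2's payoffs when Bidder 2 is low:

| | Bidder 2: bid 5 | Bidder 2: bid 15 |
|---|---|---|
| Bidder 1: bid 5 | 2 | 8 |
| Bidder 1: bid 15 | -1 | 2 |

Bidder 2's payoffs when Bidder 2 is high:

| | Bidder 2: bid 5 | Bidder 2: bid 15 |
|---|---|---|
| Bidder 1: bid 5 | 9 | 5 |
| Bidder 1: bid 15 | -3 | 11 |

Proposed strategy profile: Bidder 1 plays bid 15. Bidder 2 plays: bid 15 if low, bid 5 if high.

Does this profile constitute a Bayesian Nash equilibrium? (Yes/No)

Bidder 1 plays bid 15: E[bid 15] = 1/2·(11) + 1/2·(4) = 15/2; E[bid 5] = 9/2. Best-responding. ✓
Bidder 2 (valuation low), facing bid 15: bid 5 gives -1, bid 15 gives 2. Proposed bid 15 is best. ✓
Bidder 2 (valuation high), facing bid 15: bid 5 gives -3, bid 15 gives 11. Proposed bid 5 is not best — profitable deviation exists. ✗

No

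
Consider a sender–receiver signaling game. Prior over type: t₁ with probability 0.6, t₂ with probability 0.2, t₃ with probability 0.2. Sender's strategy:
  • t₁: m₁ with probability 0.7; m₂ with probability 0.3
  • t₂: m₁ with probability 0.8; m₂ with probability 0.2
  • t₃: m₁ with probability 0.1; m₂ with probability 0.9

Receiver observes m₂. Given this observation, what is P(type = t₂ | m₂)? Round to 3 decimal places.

P(m₂) = 0.6·0.3 + 0.2·0.2 + 0.2·0.9 = 0.4
P(t₂ | m₂) = (0.2·0.2) / 0.4 = 0.04 / 0.4 = 0.1

0.100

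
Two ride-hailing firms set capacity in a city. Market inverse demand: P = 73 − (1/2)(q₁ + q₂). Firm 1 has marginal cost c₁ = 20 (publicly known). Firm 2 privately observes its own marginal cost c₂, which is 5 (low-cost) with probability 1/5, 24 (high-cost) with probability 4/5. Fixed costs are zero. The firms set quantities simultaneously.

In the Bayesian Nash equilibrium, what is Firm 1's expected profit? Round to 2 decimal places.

628.94

Type-c best response for Firm 2: q₂(c) = (73 − c) − q₁/2.
Firm 1 maximizes expected profit; its first-order condition is 73 − q₁ − (1/2)E[q₂] − 20 = 0.
Substituting E[q₂] and solving: E[c₂] = 20.2, so q₁ = (73 − 2·20 + 20.2)/(3/2) = 35.4667.
E[P] = 73 − (1/2)·(q₁ + E[q₂]) = 37.7333; Firm 1's expected profit = (E[P] − 20)·q₁ = (37.7333 − 20)·35.4667 = 628.942.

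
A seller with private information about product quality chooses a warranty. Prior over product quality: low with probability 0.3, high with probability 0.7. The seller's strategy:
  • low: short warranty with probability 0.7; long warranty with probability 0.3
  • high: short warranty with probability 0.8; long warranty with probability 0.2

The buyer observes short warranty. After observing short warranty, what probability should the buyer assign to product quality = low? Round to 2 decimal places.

0.27

P(short warranty) = 0.3·0.7 + 0.7·0.8 = 0.77
P(low | short warranty) = (0.3·0.7) / 0.77 = 0.21 / 0.77 = 0.272727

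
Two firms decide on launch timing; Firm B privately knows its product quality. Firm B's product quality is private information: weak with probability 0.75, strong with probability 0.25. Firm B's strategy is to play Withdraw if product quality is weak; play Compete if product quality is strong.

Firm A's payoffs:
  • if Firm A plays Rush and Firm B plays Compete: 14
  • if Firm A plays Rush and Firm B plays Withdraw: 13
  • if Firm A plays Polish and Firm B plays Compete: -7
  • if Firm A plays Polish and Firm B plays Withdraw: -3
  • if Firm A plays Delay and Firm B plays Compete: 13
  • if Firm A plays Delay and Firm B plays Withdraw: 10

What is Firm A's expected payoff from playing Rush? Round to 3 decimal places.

Take the expectation over Firm B's product quality, weighting each type's action by its prior probability.
E[Rush] = 0.75·13 + 0.25·14 = 9.75 + 3.5 = 13.25

13.250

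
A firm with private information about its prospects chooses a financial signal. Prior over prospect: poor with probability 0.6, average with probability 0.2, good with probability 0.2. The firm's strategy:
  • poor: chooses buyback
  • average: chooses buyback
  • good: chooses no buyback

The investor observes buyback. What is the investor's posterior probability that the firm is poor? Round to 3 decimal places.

Apply Bayes' rule using the sender's strategy as the likelihood.
P(buyback) = 0.6·1 + 0.2·1 + 0.2·0 = 0.8
P(poor | buyback) = (0.6·1) / 0.8 = 0.6 / 0.8 = 0.75

0.750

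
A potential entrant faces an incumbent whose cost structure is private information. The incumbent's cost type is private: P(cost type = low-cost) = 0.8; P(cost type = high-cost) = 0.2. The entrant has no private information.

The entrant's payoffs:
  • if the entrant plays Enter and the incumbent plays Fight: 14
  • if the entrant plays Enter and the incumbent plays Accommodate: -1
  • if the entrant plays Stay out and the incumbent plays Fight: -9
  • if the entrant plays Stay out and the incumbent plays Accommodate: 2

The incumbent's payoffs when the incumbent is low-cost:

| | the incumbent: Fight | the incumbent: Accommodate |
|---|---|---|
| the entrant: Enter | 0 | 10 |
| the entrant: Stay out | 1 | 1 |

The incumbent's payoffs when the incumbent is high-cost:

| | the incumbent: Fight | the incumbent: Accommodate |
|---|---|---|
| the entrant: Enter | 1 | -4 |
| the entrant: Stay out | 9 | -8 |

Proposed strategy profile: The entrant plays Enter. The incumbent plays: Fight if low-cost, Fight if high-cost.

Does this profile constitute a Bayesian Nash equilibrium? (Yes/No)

No

A profile is a BNE iff every type of every player is best-responding given beliefs about the other side.
The entrant plays Enter: E[Enter] = 0.8·(14) + 0.2·(14) = 14; E[Stay out] = -9. Best-responding. ✓
The incumbent (cost type low-cost), facing Enter: Fight gives 0, Accommodate gives 10. Proposed Fight is not best — profitable deviation exists. ✗
The incumbent (cost type high-cost), facing Enter: Fight gives 1, Accommodate gives -4. Proposed Fight is best. ✓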